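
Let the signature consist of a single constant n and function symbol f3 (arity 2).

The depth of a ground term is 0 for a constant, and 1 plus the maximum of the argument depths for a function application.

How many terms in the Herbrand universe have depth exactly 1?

Write N_k for the number of ground terms of depth ≤ k. A term of depth ≤ k is either a constant or a function symbol applied to arguments of depth ≤ k−1, so N_k = 1 + N_{k-1}^2.
N_0 = 1
N_1 = 1 + 1^2 = 2
Terms of depth exactly 1: N_1 − N_0 = 2 − 1 = 1.

1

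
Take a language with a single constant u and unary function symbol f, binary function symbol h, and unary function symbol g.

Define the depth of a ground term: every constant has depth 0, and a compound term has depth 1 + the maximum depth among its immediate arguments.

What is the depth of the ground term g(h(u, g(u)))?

3

depth(g(u)) = 1 + depth(u) = 1 + 0 = 1
depth(h(u, g(u))) = 1 + max(0, 1) = 2
depth(g(h(u, g(u)))) = 1 + depth(h(u, g(u))) = 1 + 2 = 3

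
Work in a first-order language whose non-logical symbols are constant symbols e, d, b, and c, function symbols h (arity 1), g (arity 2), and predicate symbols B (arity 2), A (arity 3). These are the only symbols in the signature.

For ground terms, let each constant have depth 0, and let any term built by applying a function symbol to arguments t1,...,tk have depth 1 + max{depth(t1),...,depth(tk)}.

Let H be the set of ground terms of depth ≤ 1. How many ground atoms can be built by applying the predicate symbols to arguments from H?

First count ground terms of depth ≤ 1.
Let N_k = |{terms of depth ≤ k}|. Then N_0 = 4 and N_k = 4 + N_{k-1} + N_{k-1}^2 for k ≥ 1 (one summand per function symbol, arity giving the exponent).
N_0 = 4
N_1 = 4 + 4 + 4^2 = 24
So |H| = 24.
Ground atoms are formed by filling each argument slot of a predicate with a term from H, so an r-ary predicate gives |H|^r atoms:
  B: 24^2 = 576;  A: 24^3 = 13824
Total ground atoms: 576 + 13824 = 14400.

14400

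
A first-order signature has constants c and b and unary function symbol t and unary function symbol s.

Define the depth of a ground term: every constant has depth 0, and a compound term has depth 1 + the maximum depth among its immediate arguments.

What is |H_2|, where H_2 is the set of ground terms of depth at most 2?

If N_k denotes the number of depth-≤k ground terms, the 2 constants give N_0 = 2, and each function symbol of arity r contributes N_{k-1}^r new terms at level k: N_k = 2 + N_{k-1} + N_{k-1}.
N_0 = 2
N_1 = 2 + 2 + 2 = 6
N_2 = 2 + 6 + 6 = 14

14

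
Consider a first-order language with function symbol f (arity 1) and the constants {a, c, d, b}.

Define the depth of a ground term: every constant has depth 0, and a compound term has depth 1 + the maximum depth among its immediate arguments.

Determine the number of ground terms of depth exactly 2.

Let N_k count ground terms of depth at most k. Each non-constant term of depth ≤ k is some function symbol applied to depth-≤(k−1) arguments, giving N_k = 4 + N_{k-1}.
N_0 = 4
N_1 = 4 + 4 = 8
N_2 = 4 + 8 = 12
Terms of depth exactly 2: N_2 − N_1 = 12 − 8 = 4.

4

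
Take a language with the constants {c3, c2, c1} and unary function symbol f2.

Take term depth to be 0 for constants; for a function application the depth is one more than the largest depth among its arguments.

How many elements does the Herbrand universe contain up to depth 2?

Let N_k count ground terms of depth at most k. Each non-constant term of depth ≤ k is some function symbol applied to depth-≤(k−1) arguments, giving N_k = 3 + N_{k-1}.
N_0 = 3
N_1 = 3 + 3 = 6
N_2 = 3 + 6 = 9

9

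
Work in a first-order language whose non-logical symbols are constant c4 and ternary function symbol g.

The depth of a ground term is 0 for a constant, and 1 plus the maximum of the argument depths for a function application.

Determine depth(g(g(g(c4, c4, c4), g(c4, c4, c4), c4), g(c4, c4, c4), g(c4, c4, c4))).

depth(g(c4, c4, c4)) = 1 + max(0, 0, 0) = 1
depth(g(g(c4, c4, c4), g(c4, c4, c4), c4)) = 1 + max(1, 1, 0) = 2
depth(g(g(g(c4, c4, c4), g(c4, c4, c4), c4), g(c4, c4, c4), g(c4, c4, c4))) = 1 + max(2, 1, 1) = 3

3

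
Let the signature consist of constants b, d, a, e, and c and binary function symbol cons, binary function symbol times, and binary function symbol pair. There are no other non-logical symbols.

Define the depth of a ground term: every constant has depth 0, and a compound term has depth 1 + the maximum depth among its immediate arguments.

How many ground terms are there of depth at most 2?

Let N_k = |{terms of depth ≤ k}|. Then N_0 = 5 and N_k = 5 + N_{k-1}^2 + N_{k-1}^2 + N_{k-1}^2 for k ≥ 1 (one summand per function symbol, arity giving the exponent).
N_0 = 5
N_1 = 5 + 5^2 + 5^2 + 5^2 = 80
N_2 = 5 + 80^2 + 80^2 + 80^2 = 19205

19205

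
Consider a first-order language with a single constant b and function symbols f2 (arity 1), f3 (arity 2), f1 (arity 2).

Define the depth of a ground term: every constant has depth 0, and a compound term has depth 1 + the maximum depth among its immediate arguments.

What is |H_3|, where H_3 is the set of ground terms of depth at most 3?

Write N_k for the number of ground terms of depth ≤ k. A term of depth ≤ k is either a constant or a function symbol applied to arguments of depth ≤ k−1, so N_k = 1 + N_{k-1} + N_{k-1}^2 + N_{k-1}^2.
N_0 = 1
N_1 = 1 + 1 + 1^2 + 1^2 = 4
N_2 = 1 + 4 + 4^2 + 4^2 = 37
N_3 = 1 + 37 + 37^2 + 37^2 = 2776

2776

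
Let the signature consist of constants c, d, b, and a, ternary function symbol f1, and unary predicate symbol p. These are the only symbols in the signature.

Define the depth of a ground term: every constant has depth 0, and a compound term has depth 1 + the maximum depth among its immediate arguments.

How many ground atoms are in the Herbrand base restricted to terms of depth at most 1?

68

First count ground terms of depth ≤ 1.
Write N_k for the number of ground terms of depth ≤ k. A term of depth ≤ k is either a constant or a function symbol applied to arguments of depth ≤ k−1, so N_k = 4 + N_{k-1}^3.
N_0 = 4
N_1 = 4 + 4^3 = 68
So |H| = 68.
Each predicate of arity r yields |H|^r ground atoms (one per choice of an r-tuple from H):
  p: 68
Total ground atoms: 68.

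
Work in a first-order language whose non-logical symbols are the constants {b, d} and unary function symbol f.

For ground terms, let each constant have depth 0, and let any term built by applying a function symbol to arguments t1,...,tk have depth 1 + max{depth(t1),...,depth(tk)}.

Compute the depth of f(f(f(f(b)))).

4

depth(f(b)) = 1 + depth(b) = 1 + 0 = 1
depth(f(f(b))) = 1 + depth(f(b)) = 1 + 1 = 2
depth(f(f(f(b)))) = 1 + depth(f(f(b))) = 1 + 2 = 3
depth(f(f(f(f(b))))) = 1 + depth(f(f(f(b)))) = 1 + 3 = 4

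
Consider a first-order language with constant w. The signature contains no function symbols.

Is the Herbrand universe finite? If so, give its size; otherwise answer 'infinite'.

1

There are no function symbols, so the only ground term is the single constant.
The Herbrand universe is {w}, finite with 1 element.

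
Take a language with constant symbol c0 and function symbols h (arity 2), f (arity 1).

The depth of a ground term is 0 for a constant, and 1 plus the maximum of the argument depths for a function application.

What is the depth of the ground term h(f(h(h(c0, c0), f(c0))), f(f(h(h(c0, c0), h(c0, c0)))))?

5

depth(h(c0, c0)) = 1 + max(0, 0) = 1
depth(f(c0)) = 1 + depth(c0) = 1 + 0 = 1
depth(h(h(c0, c0), f(c0))) = 1 + max(1, 1) = 2
depth(f(h(h(c0, c0), f(c0)))) = 1 + depth(h(h(c0, c0), f(c0))) = 1 + 2 = 3
depth(h(h(c0, c0), h(c0, c0))) = 1 + max(1, 1) = 2
depth(f(h(h(c0, c0), h(c0, c0)))) = 1 + depth(h(h(c0, c0), h(c0, c0))) = 1 + 2 = 3
depth(f(f(h(h(c0, c0), h(c0, c0))))) = 1 + depth(f(h(h(c0, c0), h(c0, c0)))) = 1 + 3 = 4
depth(h(f(h(h(c0, c0), f(c0))), f(f(h(h(c0, c0), h(c0, c0)))))) = 1 + max(3, 4) = 5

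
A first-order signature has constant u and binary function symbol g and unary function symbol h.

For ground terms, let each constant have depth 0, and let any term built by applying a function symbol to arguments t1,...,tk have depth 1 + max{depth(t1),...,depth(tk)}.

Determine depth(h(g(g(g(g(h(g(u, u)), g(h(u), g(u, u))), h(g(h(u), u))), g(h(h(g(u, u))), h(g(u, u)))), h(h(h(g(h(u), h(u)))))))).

7

depth(g(u, u)) = 1 + max(0, 0) = 1
depth(h(g(u, u))) = 1 + depth(g(u, u)) = 1 + 1 = 2
depth(h(u)) = 1 + depth(u) = 1 + 0 = 1
depth(g(h(u), g(u, u))) = 1 + max(1, 1) = 2
depth(g(h(g(u, u)), g(h(u), g(u, u)))) = 1 + max(2, 2) = 3
depth(g(h(u), u)) = 1 + max(1, 0) = 2
depth(h(g(h(u), u))) = 1 + depth(g(h(u), u)) = 1 + 2 = 3
depth(g(g(h(g(u, u)), g(h(u), g(u, u))), h(g(h(u), u)))) = 1 + max(3, 3) = 4
depth(h(h(g(u, u)))) = 1 + depth(h(g(u, u))) = 1 + 2 = 3
depth(g(h(h(g(u, u))), h(g(u, u)))) = 1 + max(3, 2) = 4
depth(g(g(g(h(g(u, u)), g(h(u), g(u, u))), h(g(h(u), u))), g(h(h(g(u, u))), h(g(u, u))))) = 1 + max(4, 4) = 5
depth(g(h(u), h(u))) = 1 + max(1, 1) = 2
depth(h(g(h(u), h(u)))) = 1 + depth(g(h(u), h(u))) = 1 + 2 = 3
depth(h(h(g(h(u), h(u))))) = 1 + depth(h(g(h(u), h(u)))) = 1 + 3 = 4
depth(h(h(h(g(h(u), h(u)))))) = 1 + depth(h(h(g(h(u), h(u))))) = 1 + 4 = 5
depth(g(g(g(g(h(g(u, u)), g(h(u), g(u, u))), h(g(h(u), u))), g(h(h(g(u, u))), h(g(u, u)))), h(h(h(g(h(u), h(u))))))) = 1 + max(5, 5) = 6
depth(h(g(g(g(g(h(g(u, u)), g(h(u), g(u, u))), h(g(h(u), u))), g(h(h(g(u, u))), h(g(u, u)))), h(h(h(g(h(u), h(u)))))))) = 1 + depth(g(g(g(g(h(g(u, u)), g(h(u), g(u, u))), h(g(h(u), u))), g(h(h(g(u, u))), h(g(u, u)))), h(h(h(g(h(u), h(u))))))) = 1 + 6 = 7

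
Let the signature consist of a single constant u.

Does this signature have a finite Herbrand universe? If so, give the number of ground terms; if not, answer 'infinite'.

There are no function symbols, so the only ground term is the single constant.
The Herbrand universe is {u}, finite with 1 element.

1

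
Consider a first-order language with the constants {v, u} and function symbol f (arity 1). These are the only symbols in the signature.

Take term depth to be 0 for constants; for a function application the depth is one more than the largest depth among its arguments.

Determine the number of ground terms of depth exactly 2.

Let N_k = |{terms of depth ≤ k}|. Then N_0 = 2 and N_k = 2 + N_{k-1} for k ≥ 1 (one summand per function symbol, arity giving the exponent).
N_0 = 2
N_1 = 2 + 2 = 4
N_2 = 2 + 4 = 6
Terms of depth exactly 2: N_2 − N_1 = 6 − 4 = 2.

2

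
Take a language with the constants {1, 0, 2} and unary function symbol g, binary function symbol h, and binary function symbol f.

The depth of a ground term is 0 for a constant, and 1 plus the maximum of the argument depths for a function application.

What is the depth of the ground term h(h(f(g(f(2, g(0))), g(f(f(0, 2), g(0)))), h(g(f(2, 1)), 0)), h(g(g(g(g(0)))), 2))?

depth(g(0)) = 1 + depth(0) = 1 + 0 = 1
depth(f(2, g(0))) = 1 + max(0, 1) = 2
depth(g(f(2, g(0)))) = 1 + depth(f(2, g(0))) = 1 + 2 = 3
depth(f(0, 2)) = 1 + max(0, 0) = 1
depth(f(f(0, 2), g(0))) = 1 + max(1, 1) = 2
depth(g(f(f(0, 2), g(0)))) = 1 + depth(f(f(0, 2), g(0))) = 1 + 2 = 3
depth(f(g(f(2, g(0))), g(f(f(0, 2), g(0))))) = 1 + max(3, 3) = 4
depth(f(2, 1)) = 1 + max(0, 0) = 1
depth(g(f(2, 1))) = 1 + depth(f(2, 1)) = 1 + 1 = 2
depth(h(g(f(2, 1)), 0)) = 1 + max(2, 0) = 3
depth(h(f(g(f(2, g(0))), g(f(f(0, 2), g(0)))), h(g(f(2, 1)), 0))) = 1 + max(4, 3) = 5
depth(g(g(0))) = 1 + depth(g(0)) = 1 + 1 = 2
depth(g(g(g(0)))) = 1 + depth(g(g(0))) = 1 + 2 = 3
depth(g(g(g(g(0))))) = 1 + depth(g(g(g(0)))) = 1 + 3 = 4
depth(h(g(g(g(g(0)))), 2)) = 1 + max(4, 0) = 5
depth(h(h(f(g(f(2, g(0))), g(f(f(0, 2), g(0)))), h(g(f(2, 1)), 0)), h(g(g(g(g(0)))), 2))) = 1 + max(5, 5) = 6

6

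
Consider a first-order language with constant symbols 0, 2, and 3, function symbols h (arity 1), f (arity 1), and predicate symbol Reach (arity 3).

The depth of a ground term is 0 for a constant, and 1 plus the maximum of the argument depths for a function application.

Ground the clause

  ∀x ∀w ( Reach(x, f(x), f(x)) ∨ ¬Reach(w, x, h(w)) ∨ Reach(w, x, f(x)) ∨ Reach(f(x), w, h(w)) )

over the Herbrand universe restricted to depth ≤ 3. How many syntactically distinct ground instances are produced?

2025

Ground terms of depth ≤ 3:
  Let N_k = |{terms of depth ≤ k}|. Then N_0 = 3 and N_k = 3 + N_{k-1} + N_{k-1} for k ≥ 1 (one summand per function symbol, arity giving the exponent).
  N_0 = 3
  N_1 = 3 + 3 + 3 = 9
  N_2 = 3 + 9 + 9 = 21
  N_3 = 3 + 21 + 21 = 45
So there are 45 ground terms available for substitution.
The body mentions every one of the 2 quantified variables; since ground terms form a free algebra, no two substitutions collapse to the same formula.
Number of ground instances = 45^2 = 2025.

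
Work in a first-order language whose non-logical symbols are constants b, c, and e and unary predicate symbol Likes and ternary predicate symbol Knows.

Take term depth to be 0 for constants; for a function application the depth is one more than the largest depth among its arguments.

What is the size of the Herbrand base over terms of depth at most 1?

First count ground terms of depth ≤ 1.
With no function symbols every ground term is a constant, so there are exactly 3 ground terms at every depth bound.
N_0 = 3
N_1 = 3
So |H| = 3.
Each predicate of arity r yields |H|^r ground atoms (one per choice of an r-tuple from H):
  Likes: 3;  Knows: 3^3 = 27
Total ground atoms: 3 + 27 = 30.

30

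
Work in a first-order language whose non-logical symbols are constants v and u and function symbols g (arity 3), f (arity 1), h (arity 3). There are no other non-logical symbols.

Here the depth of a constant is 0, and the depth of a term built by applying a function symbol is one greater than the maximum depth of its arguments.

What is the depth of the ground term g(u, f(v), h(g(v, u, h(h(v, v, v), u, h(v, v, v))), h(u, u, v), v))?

depth(f(v)) = 1 + depth(v) = 1 + 0 = 1
depth(h(v, v, v)) = 1 + max(0, 0, 0) = 1
depth(h(h(v, v, v), u, h(v, v, v))) = 1 + max(1, 0, 1) = 2
depth(g(v, u, h(h(v, v, v), u, h(v, v, v)))) = 1 + max(0, 0, 2) = 3
depth(h(u, u, v)) = 1 + max(0, 0, 0) = 1
depth(h(g(v, u, h(h(v, v, v), u, h(v, v, v))), h(u, u, v), v)) = 1 + max(3, 1, 0) = 4
depth(g(u, f(v), h(g(v, u, h(h(v, v, v), u, h(v, v, v))), h(u, u, v), v))) = 1 + max(0, 1, 4) = 5

5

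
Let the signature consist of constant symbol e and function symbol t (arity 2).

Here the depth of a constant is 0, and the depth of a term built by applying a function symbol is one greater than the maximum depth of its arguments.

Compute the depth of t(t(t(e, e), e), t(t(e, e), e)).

3

depth(t(e, e)) = 1 + max(0, 0) = 1
depth(t(t(e, e), e)) = 1 + max(1, 0) = 2
depth(t(t(t(e, e), e), t(t(e, e), e))) = 1 + max(2, 2) = 3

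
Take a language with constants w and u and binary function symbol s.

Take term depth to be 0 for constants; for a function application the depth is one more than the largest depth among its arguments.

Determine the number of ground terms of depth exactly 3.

1408

Write N_k for the number of ground terms of depth ≤ k. A term of depth ≤ k is either a constant or a function symbol applied to arguments of depth ≤ k−1, so N_k = 2 + N_{k-1}^2.
N_0 = 2
N_1 = 2 + 2^2 = 6
N_2 = 2 + 6^2 = 38
N_3 = 2 + 38^2 = 1446
Terms of depth exactly 3: N_3 − N_2 = 1446 − 38 = 1408.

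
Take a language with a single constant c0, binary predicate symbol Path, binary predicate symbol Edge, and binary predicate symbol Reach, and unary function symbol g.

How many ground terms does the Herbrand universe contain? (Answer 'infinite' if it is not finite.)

infinite

The signature has at least one function symbol (g, arity 1) and at least one constant (c0).
Iterating g gives infinitely many distinct ground terms: c0, g(c0), g(g(c0)), ...
So the Herbrand universe is infinite.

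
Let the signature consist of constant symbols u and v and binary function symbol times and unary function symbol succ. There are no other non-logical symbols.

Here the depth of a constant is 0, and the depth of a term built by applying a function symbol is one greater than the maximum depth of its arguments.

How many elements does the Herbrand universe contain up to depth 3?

Let N_k = |{terms of depth ≤ k}|. Then N_0 = 2 and N_k = 2 + N_{k-1}^2 + N_{k-1} for k ≥ 1 (one summand per function symbol, arity giving the exponent).
N_0 = 2
N_1 = 2 + 2^2 + 2 = 8
N_2 = 2 + 8^2 + 8 = 74
N_3 = 2 + 74^2 + 74 = 5552

5552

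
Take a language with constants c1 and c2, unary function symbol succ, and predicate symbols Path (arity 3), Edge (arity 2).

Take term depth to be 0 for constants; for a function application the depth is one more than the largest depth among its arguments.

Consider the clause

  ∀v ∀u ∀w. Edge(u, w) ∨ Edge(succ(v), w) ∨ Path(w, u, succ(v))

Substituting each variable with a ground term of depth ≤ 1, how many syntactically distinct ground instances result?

Ground terms of depth ≤ 1:
  If N_k denotes the number of depth-≤k ground terms, the 2 constants give N_0 = 2, and each function symbol of arity r contributes N_{k-1}^r new terms at level k: N_k = 2 + N_{k-1}.
  N_0 = 2
  N_1 = 2 + 2 = 4
  Explicitly: c1, c2, succ(c1), succ(c2).
So there are 4 ground terms available for substitution.
The clause has 3 distinct variables (v, u, w), each appearing in the body. In the free term algebra distinct substitutions yield syntactically distinct ground instances.
Number of ground instances = 4^3 = 64.

64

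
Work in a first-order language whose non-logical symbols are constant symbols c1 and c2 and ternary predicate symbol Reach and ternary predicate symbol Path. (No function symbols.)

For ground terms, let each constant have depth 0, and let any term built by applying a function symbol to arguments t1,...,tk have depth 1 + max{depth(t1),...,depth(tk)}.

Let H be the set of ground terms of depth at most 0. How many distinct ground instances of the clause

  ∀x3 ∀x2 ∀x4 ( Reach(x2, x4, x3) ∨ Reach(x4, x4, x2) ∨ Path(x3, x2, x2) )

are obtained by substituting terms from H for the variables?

Ground terms of depth ≤ 0:
  With no function symbols every ground term is a constant, so there are exactly 2 ground terms at every depth bound.
  N_0 = 2
  Explicitly: c1, c2.
So there are 2 ground terms available for substitution.
Each of x3, x2, x4 ranges independently over the available ground terms, and distinct assignments produce distinct instances.
Number of ground instances = 2^3 = 8.

8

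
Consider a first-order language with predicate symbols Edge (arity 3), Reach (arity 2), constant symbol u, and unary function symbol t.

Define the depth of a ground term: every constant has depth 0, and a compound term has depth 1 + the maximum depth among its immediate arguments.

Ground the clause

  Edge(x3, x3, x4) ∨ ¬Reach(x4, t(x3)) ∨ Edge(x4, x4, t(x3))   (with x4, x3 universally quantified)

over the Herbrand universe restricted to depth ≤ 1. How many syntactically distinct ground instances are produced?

4

Ground terms of depth ≤ 1:
  If N_k denotes the number of depth-≤k ground terms, the 1 constant gives N_0 = 1, and each function symbol of arity r contributes N_{k-1}^r new terms at level k: N_k = 1 + N_{k-1}.
  N_0 = 1
  N_1 = 1 + 1 = 2
So there are 2 ground terms available for substitution.
Each of x4, x3 ranges independently over the available ground terms, and distinct assignments produce distinct instances.
Number of ground instances = 2^2 = 4.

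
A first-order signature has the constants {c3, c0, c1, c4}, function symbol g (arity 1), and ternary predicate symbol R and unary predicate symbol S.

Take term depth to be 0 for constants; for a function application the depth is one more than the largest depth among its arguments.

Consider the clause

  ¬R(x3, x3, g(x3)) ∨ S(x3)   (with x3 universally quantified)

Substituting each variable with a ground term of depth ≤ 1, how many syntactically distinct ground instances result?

Ground terms of depth ≤ 1:
  Count level by level. With function symbols g/1, the terms of depth ≤ k are the 4 constants together with each function applied to depth-≤(k−1) tuples, so N_k = 4 + N_{k-1}.
  N_0 = 4
  N_1 = 4 + 4 = 8
  Explicitly: c3, c0, c1, c4, g(c3), g(c0), g(c1), g(c4).
So there are 8 ground terms available for substitution.
The body mentions the single quantified variable x3; since ground terms form a free algebra, no two substitutions collapse to the same formula.
Number of ground instances = 8.

8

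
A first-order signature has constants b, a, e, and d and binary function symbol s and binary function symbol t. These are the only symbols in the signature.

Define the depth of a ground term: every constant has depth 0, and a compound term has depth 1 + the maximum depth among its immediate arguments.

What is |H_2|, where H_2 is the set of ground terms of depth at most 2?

Let N_k = |{terms of depth ≤ k}|. Then N_0 = 4 and N_k = 4 + N_{k-1}^2 + N_{k-1}^2 for k ≥ 1 (one summand per function symbol, arity giving the exponent).
N_0 = 4
N_1 = 4 + 4^2 + 4^2 = 36
N_2 = 4 + 36^2 + 36^2 = 2596

2596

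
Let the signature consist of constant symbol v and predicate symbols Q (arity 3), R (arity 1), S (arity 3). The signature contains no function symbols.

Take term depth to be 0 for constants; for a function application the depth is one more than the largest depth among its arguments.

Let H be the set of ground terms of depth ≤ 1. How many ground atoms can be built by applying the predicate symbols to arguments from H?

First count ground terms of depth ≤ 1.
With no function symbols every ground term is a constant, so there is exactly 1 ground term at every depth bound.
N_0 = 1
N_1 = 1
Explicitly: v.
So |H| = 1.
Ground atoms are formed by filling each argument slot of a predicate with a term from H, so an r-ary predicate gives |H|^r atoms:
  Q: 1^3 = 1;  R: 1;  S: 1^3 = 1
Total ground atoms: 1 + 1 + 1 = 3.

3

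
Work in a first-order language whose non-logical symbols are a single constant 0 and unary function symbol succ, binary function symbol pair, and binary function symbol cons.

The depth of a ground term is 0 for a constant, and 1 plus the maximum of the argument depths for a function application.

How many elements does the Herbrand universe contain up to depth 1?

Count level by level. With function symbols succ/1, pair/2, cons/2, the terms of depth ≤ k are the 1 constant together with each function applied to depth-≤(k−1) tuples, so N_k = 1 + N_{k-1} + N_{k-1}^2 + N_{k-1}^2.
N_0 = 1
N_1 = 1 + 1 + 1^2 + 1^2 = 4

4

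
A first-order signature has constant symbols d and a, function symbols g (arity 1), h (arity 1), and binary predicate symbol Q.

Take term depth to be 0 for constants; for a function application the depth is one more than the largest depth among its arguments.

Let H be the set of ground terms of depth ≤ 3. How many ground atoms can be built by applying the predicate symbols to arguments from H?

First count ground terms of depth ≤ 3.
Let N_k count ground terms of depth at most k. Each non-constant term of depth ≤ k is some function symbol applied to depth-≤(k−1) arguments, giving N_k = 2 + N_{k-1} + N_{k-1}.
N_0 = 2
N_1 = 2 + 2 + 2 = 6
N_2 = 2 + 6 + 6 = 14
N_3 = 2 + 14 + 14 = 30
So |H| = 30.
For each predicate symbol, the number of ground atoms is |H| raised to its arity; summing:
  Q: 30^2 = 900
Total ground atoms: 900.

900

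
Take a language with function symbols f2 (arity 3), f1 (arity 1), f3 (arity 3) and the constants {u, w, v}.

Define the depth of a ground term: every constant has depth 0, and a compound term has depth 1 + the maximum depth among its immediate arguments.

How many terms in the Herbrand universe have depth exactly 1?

Write N_k for the number of ground terms of depth ≤ k. A term of depth ≤ k is either a constant or a function symbol applied to arguments of depth ≤ k−1, so N_k = 3 + N_{k-1}^3 + N_{k-1} + N_{k-1}^3.
N_0 = 3
N_1 = 3 + 3^3 + 3 + 3^3 = 60
Terms of depth exactly 1: N_1 − N_0 = 60 − 3 = 57.

57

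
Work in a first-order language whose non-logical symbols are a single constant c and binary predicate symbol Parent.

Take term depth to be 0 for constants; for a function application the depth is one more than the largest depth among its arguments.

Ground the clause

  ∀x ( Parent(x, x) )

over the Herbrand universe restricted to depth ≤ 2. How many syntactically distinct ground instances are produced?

Ground terms of depth ≤ 2:
  With no function symbols every ground term is a constant, so there is exactly 1 ground term at every depth bound.
  N_0 = 1
  N_1 = 1
  N_2 = 1
  Explicitly: c.
So there is exactly 1 ground term available for substitution.
The variable x ranges independently over the available ground terms, and distinct assignments produce distinct instances.
Number of ground instances = 1.

1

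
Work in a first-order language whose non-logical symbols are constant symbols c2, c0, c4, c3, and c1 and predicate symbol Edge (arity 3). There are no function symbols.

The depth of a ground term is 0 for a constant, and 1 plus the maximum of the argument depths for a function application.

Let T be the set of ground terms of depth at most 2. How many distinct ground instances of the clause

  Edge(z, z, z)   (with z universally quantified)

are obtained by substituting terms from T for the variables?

5

Ground terms of depth ≤ 2:
  With no function symbols every ground term is a constant, so there are exactly 5 ground terms at every depth bound.
  N_0 = 5
  N_1 = 5
  N_2 = 5
So there are 5 ground terms available for substitution.
The body mentions the single quantified variable z; since ground terms form a free algebra, no two substitutions collapse to the same formula.
Number of ground instances = 5.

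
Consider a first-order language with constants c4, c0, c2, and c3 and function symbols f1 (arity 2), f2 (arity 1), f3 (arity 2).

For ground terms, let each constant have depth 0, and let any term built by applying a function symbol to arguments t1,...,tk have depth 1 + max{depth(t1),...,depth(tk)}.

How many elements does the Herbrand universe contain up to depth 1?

If N_k denotes the number of depth-≤k ground terms, the 4 constants give N_0 = 4, and each function symbol of arity r contributes N_{k-1}^r new terms at level k: N_k = 4 + N_{k-1}^2 + N_{k-1} + N_{k-1}^2.
N_0 = 4
N_1 = 4 + 4^2 + 4 + 4^2 = 40

40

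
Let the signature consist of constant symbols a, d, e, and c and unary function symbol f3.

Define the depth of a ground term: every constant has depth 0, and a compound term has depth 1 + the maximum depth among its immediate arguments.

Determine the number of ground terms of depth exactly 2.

Let N_k = |{terms of depth ≤ k}|. Then N_0 = 4 and N_k = 4 + N_{k-1} for k ≥ 1 (one summand per function symbol, arity giving the exponent).
N_0 = 4
N_1 = 4 + 4 = 8
N_2 = 4 + 8 = 12
Terms of depth exactly 2: N_2 − N_1 = 12 − 8 = 4.

4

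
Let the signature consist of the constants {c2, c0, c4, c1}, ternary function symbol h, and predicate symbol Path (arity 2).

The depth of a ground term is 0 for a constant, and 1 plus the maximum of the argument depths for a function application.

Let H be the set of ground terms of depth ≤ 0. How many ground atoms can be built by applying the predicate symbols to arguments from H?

16

First count ground terms of depth ≤ 0.
Write N_k for the number of ground terms of depth ≤ k. A term of depth ≤ k is either a constant or a function symbol applied to arguments of depth ≤ k−1, so N_k = 4 + N_{k-1}^3.
N_0 = 4
Explicitly: c2, c0, c4, c1.
So |H| = 4.
A ground atom is a predicate applied to a tuple of terms from H, so the count is the sum over predicates of |H|^arity:
  Path: 4^2 = 16
Total ground atoms: 16.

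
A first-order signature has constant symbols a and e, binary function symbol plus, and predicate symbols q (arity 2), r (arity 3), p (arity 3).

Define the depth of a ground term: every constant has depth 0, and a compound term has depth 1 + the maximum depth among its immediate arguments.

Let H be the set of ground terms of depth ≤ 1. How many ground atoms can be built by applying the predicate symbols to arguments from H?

First count ground terms of depth ≤ 1.
Write N_k for the number of ground terms of depth ≤ k. A term of depth ≤ k is either a constant or a function symbol applied to arguments of depth ≤ k−1, so N_k = 2 + N_{k-1}^2.
N_0 = 2
N_1 = 2 + 2^2 = 6
So |H| = 6.
A ground atom is a predicate applied to a tuple of terms from H, so the count is the sum over predicates of |H|^arity:
  q: 6^2 = 36;  r: 6^3 = 216;  p: 6^3 = 216
Total ground atoms: 36 + 216 + 216 = 468.

468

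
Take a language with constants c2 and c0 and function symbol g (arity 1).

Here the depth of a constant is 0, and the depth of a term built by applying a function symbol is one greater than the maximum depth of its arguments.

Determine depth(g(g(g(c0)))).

3

depth(g(c0)) = 1 + depth(c0) = 1 + 0 = 1
depth(g(g(c0))) = 1 + depth(g(c0)) = 1 + 1 = 2
depth(g(g(g(c0)))) = 1 + depth(g(g(c0))) = 1 + 2 = 3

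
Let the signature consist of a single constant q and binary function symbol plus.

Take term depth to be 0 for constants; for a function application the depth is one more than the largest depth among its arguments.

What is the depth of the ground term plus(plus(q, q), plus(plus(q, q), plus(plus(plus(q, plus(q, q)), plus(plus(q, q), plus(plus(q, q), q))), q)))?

depth(plus(q, q)) = 1 + max(0, 0) = 1
depth(plus(q, plus(q, q))) = 1 + max(0, 1) = 2
depth(plus(plus(q, q), q)) = 1 + max(1, 0) = 2
depth(plus(plus(q, q), plus(plus(q, q), q))) = 1 + max(1, 2) = 3
depth(plus(plus(q, plus(q, q)), plus(plus(q, q), plus(plus(q, q), q)))) = 1 + max(2, 3) = 4
depth(plus(plus(plus(q, plus(q, q)), plus(plus(q, q), plus(plus(q, q), q))), q)) = 1 + max(4, 0) = 5
depth(plus(plus(q, q), plus(plus(plus(q, plus(q, q)), plus(plus(q, q), plus(plus(q, q), q))), q))) = 1 + max(1, 5) = 6
depth(plus(plus(q, q), plus(plus(q, q), plus(plus(plus(q, plus(q, q)), plus(plus(q, q), plus(plus(q, q), q))), q)))) = 1 + max(1, 6) = 7

7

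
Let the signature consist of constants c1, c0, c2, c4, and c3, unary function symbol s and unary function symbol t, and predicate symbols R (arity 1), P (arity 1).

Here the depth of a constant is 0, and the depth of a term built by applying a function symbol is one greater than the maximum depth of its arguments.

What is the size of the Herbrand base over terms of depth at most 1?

30

First count ground terms of depth ≤ 1.
Let N_k count ground terms of depth at most k. Each non-constant term of depth ≤ k is some function symbol applied to depth-≤(k−1) arguments, giving N_k = 5 + N_{k-1} + N_{k-1}.
N_0 = 5
N_1 = 5 + 5 + 5 = 15
So |H| = 15.
A ground atom is a predicate applied to a tuple of terms from H, so the count is the sum over predicates of |H|^arity:
  R: 15;  P: 15
Total ground atoms: 15 + 15 = 30.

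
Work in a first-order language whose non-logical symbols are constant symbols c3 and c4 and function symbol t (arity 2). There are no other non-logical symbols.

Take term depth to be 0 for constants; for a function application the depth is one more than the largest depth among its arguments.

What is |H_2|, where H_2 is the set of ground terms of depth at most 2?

38

If N_k denotes the number of depth-≤k ground terms, the 2 constants give N_0 = 2, and each function symbol of arity r contributes N_{k-1}^r new terms at level k: N_k = 2 + N_{k-1}^2.
N_0 = 2
N_1 = 2 + 2^2 = 6
N_2 = 2 + 6^2 = 38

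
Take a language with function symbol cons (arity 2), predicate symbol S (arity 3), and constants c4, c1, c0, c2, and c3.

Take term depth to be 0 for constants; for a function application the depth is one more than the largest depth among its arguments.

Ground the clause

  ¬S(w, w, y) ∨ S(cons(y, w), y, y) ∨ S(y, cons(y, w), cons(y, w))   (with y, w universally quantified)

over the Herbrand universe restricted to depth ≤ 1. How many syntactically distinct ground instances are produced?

Ground terms of depth ≤ 1:
  If N_k denotes the number of depth-≤k ground terms, the 5 constants give N_0 = 5, and each function symbol of arity r contributes N_{k-1}^r new terms at level k: N_k = 5 + N_{k-1}^2.
  N_0 = 5
  N_1 = 5 + 5^2 = 30
So there are 30 ground terms available for substitution.
The body mentions every one of the 2 quantified variables; since ground terms form a free algebra, no two substitutions collapse to the same formula.
Number of ground instances = 30^2 = 900.

900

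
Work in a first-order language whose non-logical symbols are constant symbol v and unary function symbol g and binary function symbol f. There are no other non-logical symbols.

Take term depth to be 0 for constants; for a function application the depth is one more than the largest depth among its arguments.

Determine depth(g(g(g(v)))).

depth(g(v)) = 1 + depth(v) = 1 + 0 = 1
depth(g(g(v))) = 1 + depth(g(v)) = 1 + 1 = 2
depth(g(g(g(v)))) = 1 + depth(g(g(v))) = 1 + 2 = 3

3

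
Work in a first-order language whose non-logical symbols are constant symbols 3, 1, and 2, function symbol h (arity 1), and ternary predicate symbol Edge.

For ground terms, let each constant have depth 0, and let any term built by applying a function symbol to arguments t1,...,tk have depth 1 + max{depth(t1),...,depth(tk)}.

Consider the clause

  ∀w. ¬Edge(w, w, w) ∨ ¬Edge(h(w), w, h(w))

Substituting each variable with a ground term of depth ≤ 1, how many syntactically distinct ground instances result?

Ground terms of depth ≤ 1:
  Write N_k for the number of ground terms of depth ≤ k. A term of depth ≤ k is either a constant or a function symbol applied to arguments of depth ≤ k−1, so N_k = 3 + N_{k-1}.
  N_0 = 3
  N_1 = 3 + 3 = 6
  Explicitly: 3, 1, 2, h(3), h(1), h(2).
So there are 6 ground terms available for substitution.
The body mentions the single quantified variable w; since ground terms form a free algebra, no two substitutions collapse to the same formula.
Number of ground instances = 6.

6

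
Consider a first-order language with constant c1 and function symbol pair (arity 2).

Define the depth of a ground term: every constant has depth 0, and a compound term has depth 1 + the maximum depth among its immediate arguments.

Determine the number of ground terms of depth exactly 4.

If N_k denotes the number of depth-≤k ground terms, the 1 constant gives N_0 = 1, and each function symbol of arity r contributes N_{k-1}^r new terms at level k: N_k = 1 + N_{k-1}^2.
N_0 = 1
N_1 = 1 + 1^2 = 2
N_2 = 1 + 2^2 = 5
N_3 = 1 + 5^2 = 26
N_4 = 1 + 26^2 = 677
Terms of depth exactly 4: N_4 − N_3 = 677 − 26 = 651.

651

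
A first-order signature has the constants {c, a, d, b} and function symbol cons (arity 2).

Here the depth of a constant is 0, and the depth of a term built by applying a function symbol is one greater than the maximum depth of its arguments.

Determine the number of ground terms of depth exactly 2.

Let N_k count ground terms of depth at most k. Each non-constant term of depth ≤ k is some function symbol applied to depth-≤(k−1) arguments, giving N_k = 4 + N_{k-1}^2.
N_0 = 4
N_1 = 4 + 4^2 = 20
N_2 = 4 + 20^2 = 404
Terms of depth exactly 2: N_2 − N_1 = 404 − 20 = 384.

384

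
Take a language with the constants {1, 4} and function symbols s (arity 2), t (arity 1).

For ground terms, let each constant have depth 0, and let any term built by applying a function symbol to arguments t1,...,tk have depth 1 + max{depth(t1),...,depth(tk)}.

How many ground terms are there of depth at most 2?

Let N_k = |{terms of depth ≤ k}|. Then N_0 = 2 and N_k = 2 + N_{k-1}^2 + N_{k-1} for k ≥ 1 (one summand per function symbol, arity giving the exponent).
N_0 = 2
N_1 = 2 + 2^2 + 2 = 8
N_2 = 2 + 8^2 + 8 = 74

74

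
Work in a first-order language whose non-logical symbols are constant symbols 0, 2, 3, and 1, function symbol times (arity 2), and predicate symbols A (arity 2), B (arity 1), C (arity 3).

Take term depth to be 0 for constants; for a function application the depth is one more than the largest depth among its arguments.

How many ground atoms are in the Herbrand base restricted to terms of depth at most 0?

84

First count ground terms of depth ≤ 0.
If N_k denotes the number of depth-≤k ground terms, the 4 constants give N_0 = 4, and each function symbol of arity r contributes N_{k-1}^r new terms at level k: N_k = 4 + N_{k-1}^2.
N_0 = 4
So |H| = 4.
Ground atoms are formed by filling each argument slot of a predicate with a term from H, so an r-ary predicate gives |H|^r atoms:
  A: 4^2 = 16;  B: 4;  C: 4^3 = 64
Total ground atoms: 16 + 4 + 64 = 84.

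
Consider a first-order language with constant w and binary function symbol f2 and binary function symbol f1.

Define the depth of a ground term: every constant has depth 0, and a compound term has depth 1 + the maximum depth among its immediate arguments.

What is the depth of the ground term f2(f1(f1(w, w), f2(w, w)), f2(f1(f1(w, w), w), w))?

4

depth(f1(w, w)) = 1 + max(0, 0) = 1
depth(f2(w, w)) = 1 + max(0, 0) = 1
depth(f1(f1(w, w), f2(w, w))) = 1 + max(1, 1) = 2
depth(f1(f1(w, w), w)) = 1 + max(1, 0) = 2
depth(f2(f1(f1(w, w), w), w)) = 1 + max(2, 0) = 3
depth(f2(f1(f1(w, w), f2(w, w)), f2(f1(f1(w, w), w), w))) = 1 + max(2, 3) = 4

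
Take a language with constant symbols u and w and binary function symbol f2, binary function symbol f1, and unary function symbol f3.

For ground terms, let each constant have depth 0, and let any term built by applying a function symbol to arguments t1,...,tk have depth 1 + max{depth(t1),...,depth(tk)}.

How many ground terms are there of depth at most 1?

Let N_k = |{terms of depth ≤ k}|. Then N_0 = 2 and N_k = 2 + N_{k-1}^2 + N_{k-1}^2 + N_{k-1} for k ≥ 1 (one summand per function symbol, arity giving the exponent).
N_0 = 2
N_1 = 2 + 2^2 + 2^2 + 2 = 12
Explicitly: u, w, f2(u, u), f2(u, w), f2(w, u), f2(w, w), f1(u, u), f1(u, w), f1(w, u), f1(w, w), f3(u), f3(w).

12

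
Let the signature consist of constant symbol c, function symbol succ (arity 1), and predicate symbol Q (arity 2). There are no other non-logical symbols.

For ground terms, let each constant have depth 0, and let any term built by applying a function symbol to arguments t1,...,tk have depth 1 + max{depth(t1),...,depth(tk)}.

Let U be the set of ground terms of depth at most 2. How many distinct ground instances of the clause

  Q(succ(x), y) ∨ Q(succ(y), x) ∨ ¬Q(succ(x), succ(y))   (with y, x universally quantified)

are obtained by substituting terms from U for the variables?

9

Ground terms of depth ≤ 2:
  Write N_k for the number of ground terms of depth ≤ k. A term of depth ≤ k is either a constant or a function symbol applied to arguments of depth ≤ k−1, so N_k = 1 + N_{k-1}.
  N_0 = 1
  N_1 = 1 + 1 = 2
  N_2 = 1 + 2 = 3
So there are 3 ground terms available for substitution.
The body mentions every one of the 2 quantified variables; since ground terms form a free algebra, no two substitutions collapse to the same formula.
Number of ground instances = 3^2 = 9.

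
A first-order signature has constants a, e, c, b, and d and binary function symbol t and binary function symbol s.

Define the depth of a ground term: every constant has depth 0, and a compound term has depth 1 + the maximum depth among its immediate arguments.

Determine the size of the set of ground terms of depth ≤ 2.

6055

If N_k denotes the number of depth-≤k ground terms, the 5 constants give N_0 = 5, and each function symbol of arity r contributes N_{k-1}^r new terms at level k: N_k = 5 + N_{k-1}^2 + N_{k-1}^2.
N_0 = 5
N_1 = 5 + 5^2 + 5^2 = 55
N_2 = 5 + 55^2 + 55^2 = 6055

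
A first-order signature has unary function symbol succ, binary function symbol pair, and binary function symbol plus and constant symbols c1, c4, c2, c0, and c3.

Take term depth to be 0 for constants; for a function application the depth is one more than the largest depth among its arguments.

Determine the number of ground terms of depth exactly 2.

7205

Let N_k = |{terms of depth ≤ k}|. Then N_0 = 5 and N_k = 5 + N_{k-1} + N_{k-1}^2 + N_{k-1}^2 for k ≥ 1 (one summand per function symbol, arity giving the exponent).
N_0 = 5
N_1 = 5 + 5 + 5^2 + 5^2 = 60
N_2 = 5 + 60 + 60^2 + 60^2 = 7265
Terms of depth exactly 2: N_2 − N_1 = 7265 − 60 = 7205.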